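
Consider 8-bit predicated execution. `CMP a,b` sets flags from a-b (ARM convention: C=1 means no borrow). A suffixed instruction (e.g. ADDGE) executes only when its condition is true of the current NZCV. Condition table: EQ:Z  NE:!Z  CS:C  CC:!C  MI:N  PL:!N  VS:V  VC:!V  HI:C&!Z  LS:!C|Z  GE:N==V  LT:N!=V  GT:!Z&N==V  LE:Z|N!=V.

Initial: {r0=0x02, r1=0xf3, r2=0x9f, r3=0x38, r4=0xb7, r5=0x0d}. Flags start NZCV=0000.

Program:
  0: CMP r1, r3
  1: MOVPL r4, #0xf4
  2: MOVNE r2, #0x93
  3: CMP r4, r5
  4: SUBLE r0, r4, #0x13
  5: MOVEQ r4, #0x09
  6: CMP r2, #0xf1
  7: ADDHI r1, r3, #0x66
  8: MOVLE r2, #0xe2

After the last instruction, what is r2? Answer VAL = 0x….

[0] flags=1010 → (cmp)
[1] flags=1010 PL?F → skip
[2] flags=1010 NE?T → r2=0x93
[3] flags=1010 → (cmp)
[4] flags=1010 LE?T → r0=0xa4
[5] flags=1010 EQ?F → skip
[6] flags=1000 → (cmp)
[7] flags=1000 HI?F → skip
[8] flags=1000 LE?T → r2=0xe2

VAL = 0xe2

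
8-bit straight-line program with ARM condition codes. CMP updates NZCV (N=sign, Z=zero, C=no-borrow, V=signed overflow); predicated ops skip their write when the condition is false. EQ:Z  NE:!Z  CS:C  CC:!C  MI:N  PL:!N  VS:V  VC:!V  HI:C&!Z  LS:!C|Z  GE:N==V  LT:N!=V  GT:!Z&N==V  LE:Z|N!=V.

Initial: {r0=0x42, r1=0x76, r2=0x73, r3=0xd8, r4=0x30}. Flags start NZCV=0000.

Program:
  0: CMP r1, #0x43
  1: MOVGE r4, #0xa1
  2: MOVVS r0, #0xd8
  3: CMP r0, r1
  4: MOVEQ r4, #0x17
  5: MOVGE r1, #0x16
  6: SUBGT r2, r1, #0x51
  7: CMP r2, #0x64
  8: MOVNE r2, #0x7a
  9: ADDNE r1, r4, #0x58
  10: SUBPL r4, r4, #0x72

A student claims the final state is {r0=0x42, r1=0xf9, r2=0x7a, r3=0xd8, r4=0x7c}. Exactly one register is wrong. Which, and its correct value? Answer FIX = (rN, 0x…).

[0] flags=0010 → (cmp)
[1] flags=0010 GE?T → r4=0xa1
[2] flags=0010 VS?F → skip
[3] flags=1000 → (cmp)
[4] flags=1000 EQ?F → skip
[5] flags=1000 GE?F → skip
[6] flags=1000 GT?F → skip
[7] flags=0010 → (cmp)
[8] flags=0010 NE?T → r2=0x7a
[9] flags=0010 NE?T → r1=0xf9
[10] flags=0010 PL?T → r4=0x2f

FIX = (r4, 0x2f)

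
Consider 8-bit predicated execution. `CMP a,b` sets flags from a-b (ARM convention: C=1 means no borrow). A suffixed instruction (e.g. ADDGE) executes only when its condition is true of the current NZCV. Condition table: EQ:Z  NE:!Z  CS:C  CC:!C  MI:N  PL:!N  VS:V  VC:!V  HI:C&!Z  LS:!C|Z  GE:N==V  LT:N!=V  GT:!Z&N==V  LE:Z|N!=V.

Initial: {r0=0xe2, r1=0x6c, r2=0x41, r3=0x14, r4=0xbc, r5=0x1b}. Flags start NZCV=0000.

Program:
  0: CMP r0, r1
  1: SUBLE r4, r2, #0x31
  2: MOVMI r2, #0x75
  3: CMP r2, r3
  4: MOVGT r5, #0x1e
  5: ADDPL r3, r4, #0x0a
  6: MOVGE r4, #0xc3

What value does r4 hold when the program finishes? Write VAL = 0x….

VAL = 0xc3

[0] flags=0011 → (cmp)
[1] flags=0011 LE?T → r4=0x10
[2] flags=0011 MI?F → skip
[3] flags=0010 → (cmp)
[4] flags=0010 GT?T → r5=0x1e
[5] flags=0010 PL?T → r3=0x1a
[6] flags=0010 GE?T → r4=0xc3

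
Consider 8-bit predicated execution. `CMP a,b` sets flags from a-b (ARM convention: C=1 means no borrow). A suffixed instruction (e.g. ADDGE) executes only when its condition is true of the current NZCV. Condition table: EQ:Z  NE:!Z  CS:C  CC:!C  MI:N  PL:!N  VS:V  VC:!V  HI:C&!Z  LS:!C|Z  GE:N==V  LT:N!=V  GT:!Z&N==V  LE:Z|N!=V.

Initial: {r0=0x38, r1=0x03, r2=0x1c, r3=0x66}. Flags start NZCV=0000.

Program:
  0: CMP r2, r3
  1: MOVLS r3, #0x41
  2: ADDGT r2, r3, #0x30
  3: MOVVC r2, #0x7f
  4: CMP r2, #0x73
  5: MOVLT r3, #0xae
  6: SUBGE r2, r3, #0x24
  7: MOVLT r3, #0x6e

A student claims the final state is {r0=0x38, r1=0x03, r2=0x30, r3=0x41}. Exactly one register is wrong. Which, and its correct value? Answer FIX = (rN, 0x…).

[0] flags=1000 → (cmp)
[1] flags=1000 LS?T → r3=0x41
[2] flags=1000 GT?F → skip
[3] flags=1000 VC?T → r2=0x7f
[4] flags=0010 → (cmp)
[5] flags=0010 LT?F → skip
[6] flags=0010 GE?T → r2=0x1d
[7] flags=0010 LT?F → skip

FIX = (r2, 0x1d)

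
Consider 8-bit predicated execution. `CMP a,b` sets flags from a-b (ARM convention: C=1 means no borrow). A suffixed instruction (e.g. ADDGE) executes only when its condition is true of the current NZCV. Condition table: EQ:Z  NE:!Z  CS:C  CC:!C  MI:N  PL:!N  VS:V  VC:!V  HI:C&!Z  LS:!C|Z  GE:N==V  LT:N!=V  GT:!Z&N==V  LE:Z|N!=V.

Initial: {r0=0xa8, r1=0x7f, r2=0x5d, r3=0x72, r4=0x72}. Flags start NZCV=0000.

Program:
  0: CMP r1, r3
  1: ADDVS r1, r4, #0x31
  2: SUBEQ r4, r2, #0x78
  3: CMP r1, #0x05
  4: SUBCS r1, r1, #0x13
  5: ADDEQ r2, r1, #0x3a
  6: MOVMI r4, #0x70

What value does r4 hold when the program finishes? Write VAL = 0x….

VAL = 0x72

[0] flags=0010 → (cmp)
[1] flags=0010 VS?F → skip
[2] flags=0010 EQ?F → skip
[3] flags=0010 → (cmp)
[4] flags=0010 CS?T → r1=0x6c
[5] flags=0010 EQ?F → skip
[6] flags=0010 MI?F → skip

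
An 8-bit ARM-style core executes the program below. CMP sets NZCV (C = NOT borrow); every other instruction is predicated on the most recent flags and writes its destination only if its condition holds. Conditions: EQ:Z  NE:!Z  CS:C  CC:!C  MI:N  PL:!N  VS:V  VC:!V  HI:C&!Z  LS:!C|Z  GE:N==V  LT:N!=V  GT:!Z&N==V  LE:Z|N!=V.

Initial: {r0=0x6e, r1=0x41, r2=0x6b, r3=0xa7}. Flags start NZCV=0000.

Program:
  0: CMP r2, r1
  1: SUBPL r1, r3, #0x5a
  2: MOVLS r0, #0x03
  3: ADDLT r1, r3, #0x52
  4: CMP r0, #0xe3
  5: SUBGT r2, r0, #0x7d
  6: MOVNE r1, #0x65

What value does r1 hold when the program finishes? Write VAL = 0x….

[0] flags=0010 → (cmp)
[1] flags=0010 PL?T → r1=0x4d
[2] flags=0010 LS?F → skip
[3] flags=0010 LT?F → skip
[4] flags=1001 → (cmp)
[5] flags=1001 GT?T → r2=0xf1
[6] flags=1001 NE?T → r1=0x65

VAL = 0x65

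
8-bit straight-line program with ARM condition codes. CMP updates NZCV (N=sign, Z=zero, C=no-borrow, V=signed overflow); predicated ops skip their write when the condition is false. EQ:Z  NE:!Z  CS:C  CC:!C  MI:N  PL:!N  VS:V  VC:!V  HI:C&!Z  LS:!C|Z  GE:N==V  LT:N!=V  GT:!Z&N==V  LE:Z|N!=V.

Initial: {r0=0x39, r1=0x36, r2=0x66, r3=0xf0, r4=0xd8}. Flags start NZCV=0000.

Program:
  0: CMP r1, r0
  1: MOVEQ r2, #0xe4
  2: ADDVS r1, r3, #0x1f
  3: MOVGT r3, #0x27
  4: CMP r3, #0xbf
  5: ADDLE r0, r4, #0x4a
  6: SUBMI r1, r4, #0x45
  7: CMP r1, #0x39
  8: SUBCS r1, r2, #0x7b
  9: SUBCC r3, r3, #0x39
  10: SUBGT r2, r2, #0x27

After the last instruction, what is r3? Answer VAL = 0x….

[0] flags=1000 → (cmp)
[1] flags=1000 EQ?F → skip
[2] flags=1000 VS?F → skip
[3] flags=1000 GT?F → skip
[4] flags=0010 → (cmp)
[5] flags=0010 LE?F → skip
[6] flags=0010 MI?F → skip
[7] flags=1000 → (cmp)
[8] flags=1000 CS?F → skip
[9] flags=1000 CC?T → r3=0xb7
[10] flags=1000 GT?F → skip

VAL = 0xb7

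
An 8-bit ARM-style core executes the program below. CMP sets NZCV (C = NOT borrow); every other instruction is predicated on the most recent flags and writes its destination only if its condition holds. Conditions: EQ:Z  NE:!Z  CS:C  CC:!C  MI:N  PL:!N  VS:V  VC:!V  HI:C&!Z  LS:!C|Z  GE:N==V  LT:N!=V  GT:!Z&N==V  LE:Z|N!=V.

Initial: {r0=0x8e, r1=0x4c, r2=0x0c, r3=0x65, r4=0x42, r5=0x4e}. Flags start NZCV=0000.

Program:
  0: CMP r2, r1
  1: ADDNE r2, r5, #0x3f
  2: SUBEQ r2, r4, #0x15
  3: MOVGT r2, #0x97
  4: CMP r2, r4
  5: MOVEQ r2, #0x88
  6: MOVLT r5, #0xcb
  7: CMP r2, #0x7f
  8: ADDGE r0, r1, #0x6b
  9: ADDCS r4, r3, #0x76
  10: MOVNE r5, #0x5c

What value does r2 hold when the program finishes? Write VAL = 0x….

[0] flags=1000 → (cmp)
[1] flags=1000 NE?T → r2=0x8d
[2] flags=1000 EQ?F → skip
[3] flags=1000 GT?F → skip
[4] flags=0011 → (cmp)
[5] flags=0011 EQ?F → skip
[6] flags=0011 LT?T → r5=0xcb
[7] flags=0011 → (cmp)
[8] flags=0011 GE?F → skip
[9] flags=0011 CS?T → r4=0xdb
[10] flags=0011 NE?T → r5=0x5c

VAL = 0x8d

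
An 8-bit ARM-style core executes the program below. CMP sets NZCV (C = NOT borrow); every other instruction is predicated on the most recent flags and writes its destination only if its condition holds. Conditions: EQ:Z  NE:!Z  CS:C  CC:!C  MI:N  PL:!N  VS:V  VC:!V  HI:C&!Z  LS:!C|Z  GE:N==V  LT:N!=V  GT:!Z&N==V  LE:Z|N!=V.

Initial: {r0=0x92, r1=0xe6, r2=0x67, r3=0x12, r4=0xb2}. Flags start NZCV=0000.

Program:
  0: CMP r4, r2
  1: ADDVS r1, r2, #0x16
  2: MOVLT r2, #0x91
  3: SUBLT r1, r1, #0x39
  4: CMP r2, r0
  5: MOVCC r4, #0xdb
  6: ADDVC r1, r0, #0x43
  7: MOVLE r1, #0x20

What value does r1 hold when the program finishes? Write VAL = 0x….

VAL = 0x20

0: ✓ CMP  NZCV=0011
1: ✓ ADDVS  r1←0x7d
2: ✓ MOVLT  r2←0x91
3: ✓ SUBLT  r1←0x44
4: ✓ CMP  NZCV=1000
5: ✓ MOVCC  r4←0xdb
6: ✓ ADDVC  r1←0xd5
7: ✓ MOVLE  r1←0x20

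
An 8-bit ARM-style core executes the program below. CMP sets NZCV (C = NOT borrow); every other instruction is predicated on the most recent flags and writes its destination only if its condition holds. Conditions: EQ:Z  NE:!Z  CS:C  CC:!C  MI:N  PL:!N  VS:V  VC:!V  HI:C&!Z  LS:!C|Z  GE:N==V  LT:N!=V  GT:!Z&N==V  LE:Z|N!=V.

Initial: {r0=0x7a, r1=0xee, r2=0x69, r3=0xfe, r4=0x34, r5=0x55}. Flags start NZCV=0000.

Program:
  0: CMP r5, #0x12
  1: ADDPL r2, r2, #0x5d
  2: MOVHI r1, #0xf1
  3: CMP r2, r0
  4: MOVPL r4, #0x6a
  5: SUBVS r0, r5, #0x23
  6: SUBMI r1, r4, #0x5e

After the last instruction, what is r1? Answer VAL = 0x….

[0] flags=0010 → (cmp)
[1] flags=0010 PL?T → r2=0xc6
[2] flags=0010 HI?T → r1=0xf1
[3] flags=0011 → (cmp)
[4] flags=0011 PL?T → r4=0x6a
[5] flags=0011 VS?T → r0=0x32
[6] flags=0011 MI?F → skip

VAL = 0xf1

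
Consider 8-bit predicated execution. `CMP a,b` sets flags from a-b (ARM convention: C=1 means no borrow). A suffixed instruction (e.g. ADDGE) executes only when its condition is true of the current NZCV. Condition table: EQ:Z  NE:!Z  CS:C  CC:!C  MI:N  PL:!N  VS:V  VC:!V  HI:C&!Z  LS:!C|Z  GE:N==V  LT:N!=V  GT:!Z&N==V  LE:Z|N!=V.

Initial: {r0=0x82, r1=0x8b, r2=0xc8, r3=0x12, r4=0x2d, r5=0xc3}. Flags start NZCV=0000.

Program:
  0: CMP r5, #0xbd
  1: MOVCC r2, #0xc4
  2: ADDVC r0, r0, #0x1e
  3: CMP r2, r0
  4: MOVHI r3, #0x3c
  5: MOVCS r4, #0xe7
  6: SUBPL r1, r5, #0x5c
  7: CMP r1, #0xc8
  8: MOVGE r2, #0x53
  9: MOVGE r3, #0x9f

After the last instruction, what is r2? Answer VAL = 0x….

VAL = 0x53

[0] flags=0010 → (cmp)
[1] flags=0010 CC?F → skip
[2] flags=0010 VC?T → r0=0xa0
[3] flags=0010 → (cmp)
[4] flags=0010 HI?T → r3=0x3c
[5] flags=0010 CS?T → r4=0xe7
[6] flags=0010 PL?T → r1=0x67
[7] flags=1001 → (cmp)
[8] flags=1001 GE?T → r2=0x53
[9] flags=1001 GE?T → r3=0x9f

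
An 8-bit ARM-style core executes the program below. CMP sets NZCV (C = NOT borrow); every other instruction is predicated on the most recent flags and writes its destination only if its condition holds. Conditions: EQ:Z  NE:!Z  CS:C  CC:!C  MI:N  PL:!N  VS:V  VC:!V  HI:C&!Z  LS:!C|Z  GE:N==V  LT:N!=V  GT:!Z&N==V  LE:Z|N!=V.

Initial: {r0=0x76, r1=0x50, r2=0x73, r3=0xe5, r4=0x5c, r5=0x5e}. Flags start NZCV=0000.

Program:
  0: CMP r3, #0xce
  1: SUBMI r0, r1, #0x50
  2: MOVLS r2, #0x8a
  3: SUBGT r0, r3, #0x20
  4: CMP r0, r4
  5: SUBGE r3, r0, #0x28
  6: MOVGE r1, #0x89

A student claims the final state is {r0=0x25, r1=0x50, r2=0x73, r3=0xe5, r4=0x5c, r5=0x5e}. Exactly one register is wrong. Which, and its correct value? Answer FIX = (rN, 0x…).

FIX = (r0, 0xc5)

[0] flags=0010 → (cmp)
[1] flags=0010 MI?F → skip
[2] flags=0010 LS?F → skip
[3] flags=0010 GT?T → r0=0xc5
[4] flags=0011 → (cmp)
[5] flags=0011 GE?F → skip
[6] flags=0011 GE?F → skip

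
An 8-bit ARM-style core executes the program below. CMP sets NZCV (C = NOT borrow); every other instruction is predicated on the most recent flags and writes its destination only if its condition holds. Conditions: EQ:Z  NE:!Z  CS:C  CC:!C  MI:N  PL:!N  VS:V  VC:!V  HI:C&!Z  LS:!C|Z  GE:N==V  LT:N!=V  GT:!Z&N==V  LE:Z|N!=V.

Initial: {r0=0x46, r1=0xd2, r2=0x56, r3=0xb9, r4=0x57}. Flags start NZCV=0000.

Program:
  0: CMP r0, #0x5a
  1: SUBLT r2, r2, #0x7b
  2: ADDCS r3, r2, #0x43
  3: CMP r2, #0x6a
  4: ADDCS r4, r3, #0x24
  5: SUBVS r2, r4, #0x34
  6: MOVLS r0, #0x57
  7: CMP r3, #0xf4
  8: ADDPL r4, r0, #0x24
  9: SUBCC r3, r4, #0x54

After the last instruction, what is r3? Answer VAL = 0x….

[0] flags=1000 → (cmp)
[1] flags=1000 LT?T → r2=0xdb
[2] flags=1000 CS?F → skip
[3] flags=0011 → (cmp)
[4] flags=0011 CS?T → r4=0xdd
[5] flags=0011 VS?T → r2=0xa9
[6] flags=0011 LS?F → skip
[7] flags=1000 → (cmp)
[8] flags=1000 PL?F → skip
[9] flags=1000 CC?T → r3=0x89

VAL = 0x89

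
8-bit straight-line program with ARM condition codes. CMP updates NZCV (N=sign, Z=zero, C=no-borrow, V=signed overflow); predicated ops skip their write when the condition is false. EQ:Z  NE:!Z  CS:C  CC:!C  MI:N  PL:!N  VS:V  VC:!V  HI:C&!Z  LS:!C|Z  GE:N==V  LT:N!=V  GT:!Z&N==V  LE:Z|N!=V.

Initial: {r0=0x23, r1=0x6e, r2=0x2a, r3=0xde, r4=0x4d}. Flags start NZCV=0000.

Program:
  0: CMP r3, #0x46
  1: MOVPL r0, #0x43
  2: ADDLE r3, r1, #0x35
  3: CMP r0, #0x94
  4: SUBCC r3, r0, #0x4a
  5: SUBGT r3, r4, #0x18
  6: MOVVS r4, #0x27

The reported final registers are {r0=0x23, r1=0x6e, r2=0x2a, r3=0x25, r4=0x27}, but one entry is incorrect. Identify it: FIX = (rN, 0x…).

[0] flags=1010 → (cmp)
[1] flags=1010 PL?F → skip
[2] flags=1010 LE?T → r3=0xa3
[3] flags=1001 → (cmp)
[4] flags=1001 CC?T → r3=0xd9
[5] flags=1001 GT?T → r3=0x35
[6] flags=1001 VS?T → r4=0x27

FIX = (r3, 0x35)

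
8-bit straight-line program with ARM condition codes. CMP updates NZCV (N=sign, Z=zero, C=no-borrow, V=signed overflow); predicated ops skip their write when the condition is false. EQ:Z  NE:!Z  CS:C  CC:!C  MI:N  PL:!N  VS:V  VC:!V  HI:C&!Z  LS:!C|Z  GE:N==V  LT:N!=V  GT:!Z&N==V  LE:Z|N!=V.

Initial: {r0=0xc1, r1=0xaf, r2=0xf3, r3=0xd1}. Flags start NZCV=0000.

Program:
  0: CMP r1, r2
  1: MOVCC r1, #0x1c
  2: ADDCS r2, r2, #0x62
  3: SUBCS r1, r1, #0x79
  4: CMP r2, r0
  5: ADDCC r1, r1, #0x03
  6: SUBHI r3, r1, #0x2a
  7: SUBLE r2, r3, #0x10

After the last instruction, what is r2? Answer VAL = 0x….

0: ✓ CMP  NZCV=1000
1: ✓ MOVCC  r1←0x1c
2: · ADDCS
3: · SUBCS
4: ✓ CMP  NZCV=0010
5: · ADDCC
6: ✓ SUBHI  r3←0xf2
7: · SUBLE

VAL = 0xf3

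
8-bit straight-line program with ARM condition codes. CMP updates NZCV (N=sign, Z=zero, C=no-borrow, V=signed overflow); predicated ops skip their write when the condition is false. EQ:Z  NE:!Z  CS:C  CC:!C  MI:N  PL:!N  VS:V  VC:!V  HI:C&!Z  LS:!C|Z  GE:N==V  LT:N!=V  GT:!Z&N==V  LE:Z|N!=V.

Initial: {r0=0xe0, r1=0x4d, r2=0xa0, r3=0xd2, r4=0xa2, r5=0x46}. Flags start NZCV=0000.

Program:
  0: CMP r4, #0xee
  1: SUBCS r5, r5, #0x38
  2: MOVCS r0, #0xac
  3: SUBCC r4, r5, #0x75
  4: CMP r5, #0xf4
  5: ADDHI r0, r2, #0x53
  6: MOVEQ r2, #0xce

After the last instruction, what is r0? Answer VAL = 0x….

0: ✓ CMP  NZCV=1000
1: · SUBCS
2: · MOVCS
3: ✓ SUBCC  r4←0xd1
4: ✓ CMP  NZCV=0000
5: · ADDHI
6: · MOVEQ

VAL = 0xe0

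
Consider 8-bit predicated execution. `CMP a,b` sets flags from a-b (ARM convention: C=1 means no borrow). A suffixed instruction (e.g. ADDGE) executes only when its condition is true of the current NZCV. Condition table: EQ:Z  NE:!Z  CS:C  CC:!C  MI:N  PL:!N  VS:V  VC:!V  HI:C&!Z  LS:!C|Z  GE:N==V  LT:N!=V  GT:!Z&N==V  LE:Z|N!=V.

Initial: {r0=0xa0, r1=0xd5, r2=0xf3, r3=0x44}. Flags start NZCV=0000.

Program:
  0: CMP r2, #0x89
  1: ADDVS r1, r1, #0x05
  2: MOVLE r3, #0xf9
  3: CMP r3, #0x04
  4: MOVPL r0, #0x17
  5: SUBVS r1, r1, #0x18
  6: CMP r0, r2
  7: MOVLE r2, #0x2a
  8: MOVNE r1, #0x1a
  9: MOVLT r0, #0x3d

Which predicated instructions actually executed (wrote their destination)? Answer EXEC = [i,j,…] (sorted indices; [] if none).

[0] flags=0010 → (cmp)
[1] flags=0010 VS?F → skip
[2] flags=0010 LE?F → skip
[3] flags=0010 → (cmp)
[4] flags=0010 PL?T → r0=0x17
[5] flags=0010 VS?F → skip
[6] flags=0000 → (cmp)
[7] flags=0000 LE?F → skip
[8] flags=0000 NE?T → r1=0x1a
[9] flags=0000 LT?F → skip

EXEC = [4,8]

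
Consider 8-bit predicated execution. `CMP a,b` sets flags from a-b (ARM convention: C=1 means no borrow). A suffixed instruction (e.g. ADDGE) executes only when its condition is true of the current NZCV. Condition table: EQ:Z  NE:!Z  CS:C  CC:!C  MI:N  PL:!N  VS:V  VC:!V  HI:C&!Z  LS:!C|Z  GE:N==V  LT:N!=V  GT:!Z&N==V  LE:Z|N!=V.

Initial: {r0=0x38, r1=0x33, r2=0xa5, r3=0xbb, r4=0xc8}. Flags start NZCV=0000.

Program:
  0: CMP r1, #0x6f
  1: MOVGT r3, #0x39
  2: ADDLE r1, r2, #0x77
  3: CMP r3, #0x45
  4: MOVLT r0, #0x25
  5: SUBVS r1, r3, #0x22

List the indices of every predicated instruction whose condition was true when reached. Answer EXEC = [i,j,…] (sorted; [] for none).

[0] flags=1000 → (cmp)
[1] flags=1000 GT?F → skip
[2] flags=1000 LE?T → r1=0x1c
[3] flags=0011 → (cmp)
[4] flags=0011 LT?T → r0=0x25
[5] flags=0011 VS?T → r1=0x99

EXEC = [2,4,5]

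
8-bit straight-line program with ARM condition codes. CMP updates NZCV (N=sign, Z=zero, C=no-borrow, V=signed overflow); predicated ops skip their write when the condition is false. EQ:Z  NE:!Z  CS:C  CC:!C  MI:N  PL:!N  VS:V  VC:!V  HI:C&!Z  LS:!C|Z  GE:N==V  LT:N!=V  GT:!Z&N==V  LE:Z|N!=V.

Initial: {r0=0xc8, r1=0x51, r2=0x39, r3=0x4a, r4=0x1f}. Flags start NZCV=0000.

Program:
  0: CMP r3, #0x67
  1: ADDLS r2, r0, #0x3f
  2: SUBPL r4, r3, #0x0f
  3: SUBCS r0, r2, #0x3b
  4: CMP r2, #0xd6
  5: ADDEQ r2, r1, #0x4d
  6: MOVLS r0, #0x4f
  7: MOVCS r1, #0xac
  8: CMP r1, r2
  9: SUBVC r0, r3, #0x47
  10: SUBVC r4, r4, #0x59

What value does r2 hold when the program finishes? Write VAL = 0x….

VAL = 0x07

0: ✓ CMP  NZCV=1000
1: ✓ ADDLS  r2←0x07
2: · SUBPL
3: · SUBCS
4: ✓ CMP  NZCV=0000
5: · ADDEQ
6: ✓ MOVLS  r0←0x4f
7: · MOVCS
8: ✓ CMP  NZCV=0010
9: ✓ SUBVC  r0←0x03
10: ✓ SUBVC  r4←0xc6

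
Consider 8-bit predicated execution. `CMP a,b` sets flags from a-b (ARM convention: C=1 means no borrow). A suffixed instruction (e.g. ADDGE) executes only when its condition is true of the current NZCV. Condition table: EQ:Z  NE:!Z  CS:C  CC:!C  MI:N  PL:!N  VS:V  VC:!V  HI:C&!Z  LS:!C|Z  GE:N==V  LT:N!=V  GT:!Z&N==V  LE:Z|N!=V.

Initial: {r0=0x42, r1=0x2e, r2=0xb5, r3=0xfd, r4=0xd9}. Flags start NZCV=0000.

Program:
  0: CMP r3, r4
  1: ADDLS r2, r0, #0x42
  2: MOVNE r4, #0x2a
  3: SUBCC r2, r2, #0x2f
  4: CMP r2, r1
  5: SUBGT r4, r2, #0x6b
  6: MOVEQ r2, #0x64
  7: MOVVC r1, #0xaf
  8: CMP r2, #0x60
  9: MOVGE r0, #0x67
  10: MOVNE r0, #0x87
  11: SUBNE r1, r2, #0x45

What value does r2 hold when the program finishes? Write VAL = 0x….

VAL = 0xb5

0: ✓ CMP  NZCV=0010
1: · ADDLS
2: ✓ MOVNE  r4←0x2a
3: · SUBCC
4: ✓ CMP  NZCV=1010
5: · SUBGT
6: · MOVEQ
7: ✓ MOVVC  r1←0xaf
8: ✓ CMP  NZCV=0011
9: · MOVGE
10: ✓ MOVNE  r0←0x87
11: ✓ SUBNE  r1←0x70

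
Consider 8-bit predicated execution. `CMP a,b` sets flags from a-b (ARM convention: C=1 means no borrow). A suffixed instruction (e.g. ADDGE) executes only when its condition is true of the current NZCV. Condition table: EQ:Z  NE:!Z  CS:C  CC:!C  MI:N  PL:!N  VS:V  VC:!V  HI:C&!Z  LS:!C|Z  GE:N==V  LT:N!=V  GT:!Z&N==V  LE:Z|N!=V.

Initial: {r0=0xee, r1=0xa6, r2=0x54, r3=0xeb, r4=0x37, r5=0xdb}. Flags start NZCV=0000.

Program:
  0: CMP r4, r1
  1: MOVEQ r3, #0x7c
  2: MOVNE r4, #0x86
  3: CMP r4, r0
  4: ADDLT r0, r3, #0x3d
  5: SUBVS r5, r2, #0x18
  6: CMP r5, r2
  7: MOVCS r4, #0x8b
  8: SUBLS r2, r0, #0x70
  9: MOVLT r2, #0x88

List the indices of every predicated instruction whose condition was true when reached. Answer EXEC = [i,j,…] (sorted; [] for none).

EXEC = [2,4,7,9]

0: ✓ CMP  NZCV=1001
1: · MOVEQ
2: ✓ MOVNE  r4←0x86
3: ✓ CMP  NZCV=1000
4: ✓ ADDLT  r0←0x28
5: · SUBVS
6: ✓ CMP  NZCV=1010
7: ✓ MOVCS  r4←0x8b
8: · SUBLS
9: ✓ MOVLT  r2←0x88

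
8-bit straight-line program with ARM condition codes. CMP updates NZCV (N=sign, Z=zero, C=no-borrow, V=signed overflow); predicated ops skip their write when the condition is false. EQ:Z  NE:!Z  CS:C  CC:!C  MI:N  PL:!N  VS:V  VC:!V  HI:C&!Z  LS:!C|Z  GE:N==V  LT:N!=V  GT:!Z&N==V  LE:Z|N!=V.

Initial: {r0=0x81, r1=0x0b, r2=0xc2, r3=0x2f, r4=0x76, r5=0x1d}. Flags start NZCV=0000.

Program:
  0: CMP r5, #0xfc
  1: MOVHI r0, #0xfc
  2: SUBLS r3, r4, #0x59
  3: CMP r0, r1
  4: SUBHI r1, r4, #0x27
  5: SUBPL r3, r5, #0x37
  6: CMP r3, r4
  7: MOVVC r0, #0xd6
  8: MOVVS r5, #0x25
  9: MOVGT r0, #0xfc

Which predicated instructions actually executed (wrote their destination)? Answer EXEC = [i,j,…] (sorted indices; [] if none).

0: ✓ CMP  NZCV=0000
1: · MOVHI
2: ✓ SUBLS  r3←0x1d
3: ✓ CMP  NZCV=0011
4: ✓ SUBHI  r1←0x4f
5: ✓ SUBPL  r3←0xe6
6: ✓ CMP  NZCV=0011
7: · MOVVC
8: ✓ MOVVS  r5←0x25
9: · MOVGT

EXEC = [2,4,5,8]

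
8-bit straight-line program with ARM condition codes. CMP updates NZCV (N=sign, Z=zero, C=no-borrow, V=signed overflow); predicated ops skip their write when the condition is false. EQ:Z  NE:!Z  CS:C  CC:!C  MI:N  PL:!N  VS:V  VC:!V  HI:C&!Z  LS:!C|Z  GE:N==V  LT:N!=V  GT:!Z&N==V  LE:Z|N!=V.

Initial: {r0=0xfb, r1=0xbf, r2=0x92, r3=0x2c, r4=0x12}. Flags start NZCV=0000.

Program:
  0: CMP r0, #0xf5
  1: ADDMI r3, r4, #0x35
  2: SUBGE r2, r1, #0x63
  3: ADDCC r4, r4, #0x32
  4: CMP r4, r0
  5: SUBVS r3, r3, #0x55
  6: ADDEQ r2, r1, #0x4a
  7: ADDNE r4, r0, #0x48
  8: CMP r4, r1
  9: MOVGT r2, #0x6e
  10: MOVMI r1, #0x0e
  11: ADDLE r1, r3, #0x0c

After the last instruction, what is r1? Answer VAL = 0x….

[0] flags=0010 → (cmp)
[1] flags=0010 MI?F → skip
[2] flags=0010 GE?T → r2=0x5c
[3] flags=0010 CC?F → skip
[4] flags=0000 → (cmp)
[5] flags=0000 VS?F → skip
[6] flags=0000 EQ?F → skip
[7] flags=0000 NE?T → r4=0x43
[8] flags=1001 → (cmp)
[9] flags=1001 GT?T → r2=0x6e
[10] flags=1001 MI?T → r1=0x0e
[11] flags=1001 LE?F → skip

VAL = 0x0e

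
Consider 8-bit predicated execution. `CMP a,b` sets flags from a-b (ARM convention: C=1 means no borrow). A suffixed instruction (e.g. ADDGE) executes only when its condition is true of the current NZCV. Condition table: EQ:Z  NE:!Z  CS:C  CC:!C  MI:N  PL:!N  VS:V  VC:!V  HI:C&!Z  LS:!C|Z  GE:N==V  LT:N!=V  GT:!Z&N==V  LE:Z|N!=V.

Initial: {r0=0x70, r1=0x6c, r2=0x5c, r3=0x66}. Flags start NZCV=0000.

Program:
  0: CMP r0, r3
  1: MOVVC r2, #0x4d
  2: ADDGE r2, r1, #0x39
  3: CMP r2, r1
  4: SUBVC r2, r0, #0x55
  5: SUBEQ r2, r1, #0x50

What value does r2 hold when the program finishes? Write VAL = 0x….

VAL = 0xa5

[0] flags=0010 → (cmp)
[1] flags=0010 VC?T → r2=0x4d
[2] flags=0010 GE?T → r2=0xa5
[3] flags=0011 → (cmp)
[4] flags=0011 VC?F → skip
[5] flags=0011 EQ?F → skip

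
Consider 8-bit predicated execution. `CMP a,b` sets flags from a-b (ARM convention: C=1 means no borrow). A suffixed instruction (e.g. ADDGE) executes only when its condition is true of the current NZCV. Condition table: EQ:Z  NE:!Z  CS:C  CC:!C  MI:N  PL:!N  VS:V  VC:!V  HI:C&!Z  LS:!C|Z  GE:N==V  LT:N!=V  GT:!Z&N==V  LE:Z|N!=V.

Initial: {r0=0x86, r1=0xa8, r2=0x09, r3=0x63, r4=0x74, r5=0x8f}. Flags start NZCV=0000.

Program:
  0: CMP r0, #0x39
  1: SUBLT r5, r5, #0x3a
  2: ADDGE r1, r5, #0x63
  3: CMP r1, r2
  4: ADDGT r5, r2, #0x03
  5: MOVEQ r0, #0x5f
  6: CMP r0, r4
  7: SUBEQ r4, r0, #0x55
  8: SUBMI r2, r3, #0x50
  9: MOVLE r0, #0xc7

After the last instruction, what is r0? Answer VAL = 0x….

VAL = 0xc7

0: ✓ CMP  NZCV=0011
1: ✓ SUBLT  r5←0x55
2: · ADDGE
3: ✓ CMP  NZCV=1010
4: · ADDGT
5: · MOVEQ
6: ✓ CMP  NZCV=0011
7: · SUBEQ
8: · SUBMI
9: ✓ MOVLE  r0←0xc7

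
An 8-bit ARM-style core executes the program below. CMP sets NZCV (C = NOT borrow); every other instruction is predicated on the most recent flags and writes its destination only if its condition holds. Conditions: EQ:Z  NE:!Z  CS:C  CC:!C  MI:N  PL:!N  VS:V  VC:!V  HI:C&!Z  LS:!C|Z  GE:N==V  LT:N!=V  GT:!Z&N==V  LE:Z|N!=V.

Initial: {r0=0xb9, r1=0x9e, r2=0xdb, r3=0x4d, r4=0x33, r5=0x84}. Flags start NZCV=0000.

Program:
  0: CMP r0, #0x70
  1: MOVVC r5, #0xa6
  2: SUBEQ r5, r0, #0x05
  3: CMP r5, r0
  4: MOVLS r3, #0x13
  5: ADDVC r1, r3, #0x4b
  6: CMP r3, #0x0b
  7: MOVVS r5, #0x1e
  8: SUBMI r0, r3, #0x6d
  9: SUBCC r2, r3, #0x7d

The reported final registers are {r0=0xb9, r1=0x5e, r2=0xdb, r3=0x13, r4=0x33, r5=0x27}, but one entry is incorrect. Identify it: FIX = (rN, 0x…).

FIX = (r5, 0x84)

[0] flags=0011 → (cmp)
[1] flags=0011 VC?F → skip
[2] flags=0011 EQ?F → skip
[3] flags=1000 → (cmp)
[4] flags=1000 LS?T → r3=0x13
[5] flags=1000 VC?T → r1=0x5e
[6] flags=0010 → (cmp)
[7] flags=0010 VS?F → skip
[8] flags=0010 MI?F → skip
[9] flags=0010 CC?F → skip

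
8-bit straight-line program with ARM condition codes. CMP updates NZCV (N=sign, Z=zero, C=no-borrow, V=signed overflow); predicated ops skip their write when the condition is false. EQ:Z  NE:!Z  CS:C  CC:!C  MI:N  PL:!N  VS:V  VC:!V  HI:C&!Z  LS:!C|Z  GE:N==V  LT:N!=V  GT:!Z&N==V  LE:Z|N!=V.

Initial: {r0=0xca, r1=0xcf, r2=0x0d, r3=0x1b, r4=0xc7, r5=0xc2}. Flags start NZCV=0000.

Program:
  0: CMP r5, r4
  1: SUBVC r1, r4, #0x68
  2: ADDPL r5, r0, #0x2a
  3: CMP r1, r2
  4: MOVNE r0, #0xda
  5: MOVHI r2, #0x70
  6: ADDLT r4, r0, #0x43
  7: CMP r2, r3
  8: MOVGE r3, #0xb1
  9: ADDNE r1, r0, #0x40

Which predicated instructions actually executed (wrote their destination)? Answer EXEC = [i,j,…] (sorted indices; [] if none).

EXEC = [1,4,5,8,9]

0: ✓ CMP  NZCV=1000
1: ✓ SUBVC  r1←0x5f
2: · ADDPL
3: ✓ CMP  NZCV=0010
4: ✓ MOVNE  r0←0xda
5: ✓ MOVHI  r2←0x70
6: · ADDLT
7: ✓ CMP  NZCV=0010
8: ✓ MOVGE  r3←0xb1
9: ✓ ADDNE  r1←0x1a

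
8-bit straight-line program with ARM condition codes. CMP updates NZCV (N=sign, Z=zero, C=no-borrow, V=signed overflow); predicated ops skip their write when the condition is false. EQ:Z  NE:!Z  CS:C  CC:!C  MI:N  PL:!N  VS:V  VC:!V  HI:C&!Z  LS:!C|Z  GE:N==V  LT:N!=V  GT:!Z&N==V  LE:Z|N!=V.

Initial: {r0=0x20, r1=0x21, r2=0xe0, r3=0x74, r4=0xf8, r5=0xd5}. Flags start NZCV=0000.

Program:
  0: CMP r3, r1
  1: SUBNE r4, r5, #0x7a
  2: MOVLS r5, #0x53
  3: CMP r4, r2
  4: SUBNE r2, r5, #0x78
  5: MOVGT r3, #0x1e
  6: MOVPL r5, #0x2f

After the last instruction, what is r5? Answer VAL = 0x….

VAL = 0x2f

0: ✓ CMP  NZCV=0010
1: ✓ SUBNE  r4←0x5b
2: · MOVLS
3: ✓ CMP  NZCV=0000
4: ✓ SUBNE  r2←0x5d
5: ✓ MOVGT  r3←0x1e
6: ✓ MOVPL  r5←0x2f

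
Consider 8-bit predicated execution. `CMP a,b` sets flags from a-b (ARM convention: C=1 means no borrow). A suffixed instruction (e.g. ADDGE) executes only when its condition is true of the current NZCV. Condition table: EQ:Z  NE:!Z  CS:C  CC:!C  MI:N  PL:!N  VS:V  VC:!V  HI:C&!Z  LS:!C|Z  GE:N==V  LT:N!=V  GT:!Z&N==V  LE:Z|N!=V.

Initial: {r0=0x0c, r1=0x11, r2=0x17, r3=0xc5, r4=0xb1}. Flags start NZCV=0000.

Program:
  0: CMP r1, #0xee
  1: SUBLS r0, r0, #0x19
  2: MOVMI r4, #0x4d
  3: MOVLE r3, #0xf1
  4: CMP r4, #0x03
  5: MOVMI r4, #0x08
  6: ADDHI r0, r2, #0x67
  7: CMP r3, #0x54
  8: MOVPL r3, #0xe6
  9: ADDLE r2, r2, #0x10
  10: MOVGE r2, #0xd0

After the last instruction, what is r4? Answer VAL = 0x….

0: ✓ CMP  NZCV=0000
1: ✓ SUBLS  r0←0xf3
2: · MOVMI
3: · MOVLE
4: ✓ CMP  NZCV=1010
5: ✓ MOVMI  r4←0x08
6: ✓ ADDHI  r0←0x7e
7: ✓ CMP  NZCV=0011
8: ✓ MOVPL  r3←0xe6
9: ✓ ADDLE  r2←0x27
10: · MOVGE

VAL = 0x08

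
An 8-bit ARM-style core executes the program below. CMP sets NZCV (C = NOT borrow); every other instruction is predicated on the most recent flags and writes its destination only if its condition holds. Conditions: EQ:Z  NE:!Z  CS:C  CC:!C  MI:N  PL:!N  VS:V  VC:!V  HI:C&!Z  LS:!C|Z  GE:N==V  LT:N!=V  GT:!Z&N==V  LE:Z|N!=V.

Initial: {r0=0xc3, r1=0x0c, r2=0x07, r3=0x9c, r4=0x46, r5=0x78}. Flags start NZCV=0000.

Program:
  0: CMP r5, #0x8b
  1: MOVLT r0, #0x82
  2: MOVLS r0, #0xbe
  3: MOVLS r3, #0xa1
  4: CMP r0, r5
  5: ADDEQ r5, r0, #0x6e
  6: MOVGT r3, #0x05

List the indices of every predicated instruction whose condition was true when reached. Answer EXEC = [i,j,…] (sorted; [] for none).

0: ✓ CMP  NZCV=1001
1: · MOVLT
2: ✓ MOVLS  r0←0xbe
3: ✓ MOVLS  r3←0xa1
4: ✓ CMP  NZCV=0011
5: · ADDEQ
6: · MOVGT

EXEC = [2,3]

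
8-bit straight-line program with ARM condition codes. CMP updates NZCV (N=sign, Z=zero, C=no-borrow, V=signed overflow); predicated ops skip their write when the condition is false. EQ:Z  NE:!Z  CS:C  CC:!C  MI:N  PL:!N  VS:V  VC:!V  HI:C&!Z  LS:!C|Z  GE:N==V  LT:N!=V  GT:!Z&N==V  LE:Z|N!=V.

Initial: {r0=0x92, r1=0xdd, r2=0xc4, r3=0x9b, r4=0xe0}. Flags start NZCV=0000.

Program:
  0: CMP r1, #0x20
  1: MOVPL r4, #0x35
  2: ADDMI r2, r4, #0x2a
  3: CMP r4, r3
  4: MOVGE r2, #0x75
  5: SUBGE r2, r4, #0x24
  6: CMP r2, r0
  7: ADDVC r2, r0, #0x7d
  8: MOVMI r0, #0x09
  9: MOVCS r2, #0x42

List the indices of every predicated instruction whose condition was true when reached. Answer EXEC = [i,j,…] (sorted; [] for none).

0: ✓ CMP  NZCV=1010
1: · MOVPL
2: ✓ ADDMI  r2←0x0a
3: ✓ CMP  NZCV=0010
4: ✓ MOVGE  r2←0x75
5: ✓ SUBGE  r2←0xbc
6: ✓ CMP  NZCV=0010
7: ✓ ADDVC  r2←0x0f
8: · MOVMI
9: ✓ MOVCS  r2←0x42

EXEC = [2,4,5,7,9]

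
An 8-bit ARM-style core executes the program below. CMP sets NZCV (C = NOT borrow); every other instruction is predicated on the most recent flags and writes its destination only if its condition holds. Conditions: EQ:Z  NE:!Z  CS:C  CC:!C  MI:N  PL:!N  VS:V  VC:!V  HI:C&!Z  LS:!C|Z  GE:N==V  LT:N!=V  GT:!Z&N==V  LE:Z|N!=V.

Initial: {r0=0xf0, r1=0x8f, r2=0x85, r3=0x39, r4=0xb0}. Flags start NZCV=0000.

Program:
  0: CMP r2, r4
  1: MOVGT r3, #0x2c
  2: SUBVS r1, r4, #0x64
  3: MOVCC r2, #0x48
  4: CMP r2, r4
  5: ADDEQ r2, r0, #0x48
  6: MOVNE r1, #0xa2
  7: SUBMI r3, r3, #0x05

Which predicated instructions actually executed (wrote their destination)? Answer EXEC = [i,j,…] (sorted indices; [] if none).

EXEC = [3,6,7]

[0] flags=1000 → (cmp)
[1] flags=1000 GT?F → skip
[2] flags=1000 VS?F → skip
[3] flags=1000 CC?T → r2=0x48
[4] flags=1001 → (cmp)
[5] flags=1001 EQ?F → skip
[6] flags=1001 NE?T → r1=0xa2
[7] flags=1001 MI?T → r3=0x34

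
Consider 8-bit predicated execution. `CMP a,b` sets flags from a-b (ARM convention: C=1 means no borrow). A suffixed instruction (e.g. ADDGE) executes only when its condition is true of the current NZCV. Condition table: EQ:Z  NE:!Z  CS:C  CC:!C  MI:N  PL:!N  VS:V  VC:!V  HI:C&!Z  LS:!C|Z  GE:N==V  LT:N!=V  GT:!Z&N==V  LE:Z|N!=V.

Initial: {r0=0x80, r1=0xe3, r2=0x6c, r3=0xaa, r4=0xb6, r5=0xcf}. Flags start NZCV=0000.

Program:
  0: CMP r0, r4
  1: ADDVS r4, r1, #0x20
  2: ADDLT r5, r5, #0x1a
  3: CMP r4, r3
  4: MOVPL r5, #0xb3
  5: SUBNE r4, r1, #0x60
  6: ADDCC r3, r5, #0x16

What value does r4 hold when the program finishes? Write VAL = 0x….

VAL = 0x83

[0] flags=1000 → (cmp)
[1] flags=1000 VS?F → skip
[2] flags=1000 LT?T → r5=0xe9
[3] flags=0010 → (cmp)
[4] flags=0010 PL?T → r5=0xb3
[5] flags=0010 NE?T → r4=0x83
[6] flags=0010 CC?F → skip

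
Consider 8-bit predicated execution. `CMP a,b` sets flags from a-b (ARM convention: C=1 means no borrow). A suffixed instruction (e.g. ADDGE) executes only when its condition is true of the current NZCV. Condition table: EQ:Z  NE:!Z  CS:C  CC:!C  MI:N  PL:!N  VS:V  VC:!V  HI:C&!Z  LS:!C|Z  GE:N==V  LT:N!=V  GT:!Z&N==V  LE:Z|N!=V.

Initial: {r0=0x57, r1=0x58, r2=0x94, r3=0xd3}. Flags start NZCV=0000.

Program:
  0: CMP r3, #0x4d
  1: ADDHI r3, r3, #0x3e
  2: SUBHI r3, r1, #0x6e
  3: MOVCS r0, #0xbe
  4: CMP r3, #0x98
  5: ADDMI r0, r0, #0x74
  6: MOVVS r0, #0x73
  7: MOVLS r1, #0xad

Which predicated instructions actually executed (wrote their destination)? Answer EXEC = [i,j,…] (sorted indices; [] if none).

0: ✓ CMP  NZCV=1010
1: ✓ ADDHI  r3←0x11
2: ✓ SUBHI  r3←0xea
3: ✓ MOVCS  r0←0xbe
4: ✓ CMP  NZCV=0010
5: · ADDMI
6: · MOVVS
7: · MOVLS

EXEC = [1,2,3]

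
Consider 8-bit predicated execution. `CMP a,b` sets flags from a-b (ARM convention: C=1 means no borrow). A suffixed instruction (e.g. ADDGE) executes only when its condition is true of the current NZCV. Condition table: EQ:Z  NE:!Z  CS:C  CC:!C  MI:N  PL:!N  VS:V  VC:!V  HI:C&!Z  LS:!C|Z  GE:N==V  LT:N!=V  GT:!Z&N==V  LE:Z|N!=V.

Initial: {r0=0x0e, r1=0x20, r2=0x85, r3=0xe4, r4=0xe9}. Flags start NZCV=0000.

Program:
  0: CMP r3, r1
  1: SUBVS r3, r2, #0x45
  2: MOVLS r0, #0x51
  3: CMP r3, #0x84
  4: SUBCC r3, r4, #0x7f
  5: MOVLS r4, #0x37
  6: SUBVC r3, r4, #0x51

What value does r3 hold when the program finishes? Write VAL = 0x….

[0] flags=1010 → (cmp)
[1] flags=1010 VS?F → skip
[2] flags=1010 LS?F → skip
[3] flags=0010 → (cmp)
[4] flags=0010 CC?F → skip
[5] flags=0010 LS?F → skip
[6] flags=0010 VC?T → r3=0x98

VAL = 0x98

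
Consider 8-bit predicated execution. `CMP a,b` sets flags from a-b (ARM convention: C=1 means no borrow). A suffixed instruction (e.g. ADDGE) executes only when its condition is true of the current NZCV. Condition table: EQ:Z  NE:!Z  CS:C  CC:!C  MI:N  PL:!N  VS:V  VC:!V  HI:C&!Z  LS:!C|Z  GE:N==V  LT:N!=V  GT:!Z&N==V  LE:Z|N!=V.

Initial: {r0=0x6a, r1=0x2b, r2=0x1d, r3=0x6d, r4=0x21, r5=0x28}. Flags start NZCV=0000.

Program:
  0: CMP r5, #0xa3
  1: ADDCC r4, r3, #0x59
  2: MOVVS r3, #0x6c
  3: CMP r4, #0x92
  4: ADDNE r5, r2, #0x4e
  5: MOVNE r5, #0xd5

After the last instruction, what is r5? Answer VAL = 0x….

VAL = 0xd5

[0] flags=1001 → (cmp)
[1] flags=1001 CC?T → r4=0xc6
[2] flags=1001 VS?T → r3=0x6c
[3] flags=0010 → (cmp)
[4] flags=0010 NE?T → r5=0x6b
[5] flags=0010 NE?T → r5=0xd5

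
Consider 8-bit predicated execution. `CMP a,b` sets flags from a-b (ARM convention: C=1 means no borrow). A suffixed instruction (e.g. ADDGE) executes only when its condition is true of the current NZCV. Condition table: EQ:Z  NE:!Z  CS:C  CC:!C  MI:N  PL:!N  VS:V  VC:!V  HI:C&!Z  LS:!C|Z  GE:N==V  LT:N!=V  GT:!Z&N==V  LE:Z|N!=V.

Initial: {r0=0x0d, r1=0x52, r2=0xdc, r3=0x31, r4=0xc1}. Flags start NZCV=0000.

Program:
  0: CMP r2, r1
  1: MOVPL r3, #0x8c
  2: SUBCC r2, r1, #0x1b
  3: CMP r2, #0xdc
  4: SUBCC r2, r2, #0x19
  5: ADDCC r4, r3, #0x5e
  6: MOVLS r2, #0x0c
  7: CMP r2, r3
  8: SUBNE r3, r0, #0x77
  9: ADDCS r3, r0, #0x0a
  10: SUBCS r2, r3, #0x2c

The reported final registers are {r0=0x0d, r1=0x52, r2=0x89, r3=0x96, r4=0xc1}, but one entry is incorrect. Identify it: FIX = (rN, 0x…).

0: ✓ CMP  NZCV=1010
1: · MOVPL
2: · SUBCC
3: ✓ CMP  NZCV=0110
4: · SUBCC
5: · ADDCC
6: ✓ MOVLS  r2←0x0c
7: ✓ CMP  NZCV=1000
8: ✓ SUBNE  r3←0x96
9: · ADDCS
10: · SUBCS

FIX = (r2, 0x0c)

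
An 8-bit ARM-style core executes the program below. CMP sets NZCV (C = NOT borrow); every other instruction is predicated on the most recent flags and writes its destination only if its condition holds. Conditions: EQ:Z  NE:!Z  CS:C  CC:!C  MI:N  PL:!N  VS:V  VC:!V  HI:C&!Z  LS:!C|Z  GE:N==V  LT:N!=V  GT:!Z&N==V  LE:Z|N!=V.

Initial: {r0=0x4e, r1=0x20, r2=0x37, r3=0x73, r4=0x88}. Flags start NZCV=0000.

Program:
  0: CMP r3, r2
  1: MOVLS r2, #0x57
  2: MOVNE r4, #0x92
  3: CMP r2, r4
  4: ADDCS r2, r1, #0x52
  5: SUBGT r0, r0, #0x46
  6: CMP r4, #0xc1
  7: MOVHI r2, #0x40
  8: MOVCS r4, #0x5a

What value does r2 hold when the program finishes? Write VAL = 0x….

[0] flags=0010 → (cmp)
[1] flags=0010 LS?F → skip
[2] flags=0010 NE?T → r4=0x92
[3] flags=1001 → (cmp)
[4] flags=1001 CS?F → skip
[5] flags=1001 GT?T → r0=0x08
[6] flags=1000 → (cmp)
[7] flags=1000 HI?F → skip
[8] flags=1000 CS?F → skip

VAL = 0x37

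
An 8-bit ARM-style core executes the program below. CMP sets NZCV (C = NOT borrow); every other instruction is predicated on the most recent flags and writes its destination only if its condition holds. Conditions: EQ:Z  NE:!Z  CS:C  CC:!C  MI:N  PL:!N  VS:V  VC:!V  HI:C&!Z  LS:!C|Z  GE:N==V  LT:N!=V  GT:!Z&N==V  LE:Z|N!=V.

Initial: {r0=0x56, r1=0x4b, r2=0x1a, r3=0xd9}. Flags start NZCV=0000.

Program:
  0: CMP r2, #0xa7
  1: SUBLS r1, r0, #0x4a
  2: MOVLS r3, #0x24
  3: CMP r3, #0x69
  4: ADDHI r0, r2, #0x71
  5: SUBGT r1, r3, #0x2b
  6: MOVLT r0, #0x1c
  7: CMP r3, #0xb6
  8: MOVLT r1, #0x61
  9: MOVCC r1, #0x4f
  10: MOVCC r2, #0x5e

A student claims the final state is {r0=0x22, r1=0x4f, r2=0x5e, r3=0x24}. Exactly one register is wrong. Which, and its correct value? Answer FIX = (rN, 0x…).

[0] flags=0000 → (cmp)
[1] flags=0000 LS?T → r1=0x0c
[2] flags=0000 LS?T → r3=0x24
[3] flags=1000 → (cmp)
[4] flags=1000 HI?F → skip
[5] flags=1000 GT?F → skip
[6] flags=1000 LT?T → r0=0x1c
[7] flags=0000 → (cmp)
[8] flags=0000 LT?F → skip
[9] flags=0000 CC?T → r1=0x4f
[10] flags=0000 CC?T → r2=0x5e

FIX = (r0, 0x1c)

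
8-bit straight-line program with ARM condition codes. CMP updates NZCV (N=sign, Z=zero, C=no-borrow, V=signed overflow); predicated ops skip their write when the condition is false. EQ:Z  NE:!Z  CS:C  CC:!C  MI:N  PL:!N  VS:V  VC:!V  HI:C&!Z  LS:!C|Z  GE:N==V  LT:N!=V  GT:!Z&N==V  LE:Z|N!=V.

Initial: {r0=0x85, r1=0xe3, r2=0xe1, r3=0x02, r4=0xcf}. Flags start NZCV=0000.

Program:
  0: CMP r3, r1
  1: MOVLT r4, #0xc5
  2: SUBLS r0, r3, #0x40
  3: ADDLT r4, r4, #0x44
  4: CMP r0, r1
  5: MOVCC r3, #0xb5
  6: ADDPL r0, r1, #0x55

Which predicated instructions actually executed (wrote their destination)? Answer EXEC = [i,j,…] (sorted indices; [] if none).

EXEC = [2,5]

[0] flags=0000 → (cmp)
[1] flags=0000 LT?F → skip
[2] flags=0000 LS?T → r0=0xc2
[3] flags=0000 LT?F → skip
[4] flags=1000 → (cmp)
[5] flags=1000 CC?T → r3=0xb5
[6] flags=1000 PL?F → skip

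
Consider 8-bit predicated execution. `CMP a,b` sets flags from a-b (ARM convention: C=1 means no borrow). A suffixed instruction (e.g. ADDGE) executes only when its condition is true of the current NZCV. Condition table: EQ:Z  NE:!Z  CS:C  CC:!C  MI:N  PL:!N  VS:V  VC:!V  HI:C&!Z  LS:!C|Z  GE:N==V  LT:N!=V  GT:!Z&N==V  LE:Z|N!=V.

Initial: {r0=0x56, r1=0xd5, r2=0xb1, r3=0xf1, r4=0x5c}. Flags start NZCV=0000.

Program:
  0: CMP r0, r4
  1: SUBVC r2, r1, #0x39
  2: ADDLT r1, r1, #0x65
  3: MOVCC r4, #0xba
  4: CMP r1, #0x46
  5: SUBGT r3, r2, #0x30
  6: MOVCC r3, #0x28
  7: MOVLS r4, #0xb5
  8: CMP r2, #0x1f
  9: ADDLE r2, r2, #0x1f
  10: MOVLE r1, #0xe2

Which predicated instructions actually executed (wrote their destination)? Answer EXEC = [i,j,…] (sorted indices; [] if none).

0: ✓ CMP  NZCV=1000
1: ✓ SUBVC  r2←0x9c
2: ✓ ADDLT  r1←0x3a
3: ✓ MOVCC  r4←0xba
4: ✓ CMP  NZCV=1000
5: · SUBGT
6: ✓ MOVCC  r3←0x28
7: ✓ MOVLS  r4←0xb5
8: ✓ CMP  NZCV=0011
9: ✓ ADDLE  r2←0xbb
10: ✓ MOVLE  r1←0xe2

EXEC = [1,2,3,6,7,9,10]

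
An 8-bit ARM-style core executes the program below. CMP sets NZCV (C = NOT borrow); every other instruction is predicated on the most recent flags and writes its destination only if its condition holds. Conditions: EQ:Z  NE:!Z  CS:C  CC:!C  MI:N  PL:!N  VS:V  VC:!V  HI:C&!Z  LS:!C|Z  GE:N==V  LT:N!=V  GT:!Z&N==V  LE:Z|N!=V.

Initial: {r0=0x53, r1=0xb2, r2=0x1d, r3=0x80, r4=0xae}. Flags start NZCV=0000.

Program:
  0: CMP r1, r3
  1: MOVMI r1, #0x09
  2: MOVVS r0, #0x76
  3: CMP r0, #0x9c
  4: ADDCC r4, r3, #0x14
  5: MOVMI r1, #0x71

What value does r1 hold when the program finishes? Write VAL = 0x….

VAL = 0x71

0: ✓ CMP  NZCV=0010
1: · MOVMI
2: · MOVVS
3: ✓ CMP  NZCV=1001
4: ✓ ADDCC  r4←0x94
5: ✓ MOVMI  r1←0x71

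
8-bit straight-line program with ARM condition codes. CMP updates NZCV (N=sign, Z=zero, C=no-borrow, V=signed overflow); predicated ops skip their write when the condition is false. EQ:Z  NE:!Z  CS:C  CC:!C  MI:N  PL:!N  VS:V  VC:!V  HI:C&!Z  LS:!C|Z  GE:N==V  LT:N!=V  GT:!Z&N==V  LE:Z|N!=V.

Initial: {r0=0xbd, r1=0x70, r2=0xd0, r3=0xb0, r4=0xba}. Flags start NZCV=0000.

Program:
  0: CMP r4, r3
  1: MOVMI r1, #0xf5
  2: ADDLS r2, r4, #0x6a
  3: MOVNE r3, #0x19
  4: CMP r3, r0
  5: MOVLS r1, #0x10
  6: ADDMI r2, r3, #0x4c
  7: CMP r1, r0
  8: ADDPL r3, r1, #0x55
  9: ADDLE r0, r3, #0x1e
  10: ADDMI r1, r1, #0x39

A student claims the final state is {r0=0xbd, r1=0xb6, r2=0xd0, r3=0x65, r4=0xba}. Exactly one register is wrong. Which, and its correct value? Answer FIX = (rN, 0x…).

[0] flags=0010 → (cmp)
[1] flags=0010 MI?F → skip
[2] flags=0010 LS?F → skip
[3] flags=0010 NE?T → r3=0x19
[4] flags=0000 → (cmp)
[5] flags=0000 LS?T → r1=0x10
[6] flags=0000 MI?F → skip
[7] flags=0000 → (cmp)
[8] flags=0000 PL?T → r3=0x65
[9] flags=0000 LE?F → skip
[10] flags=0000 MI?F → skip

FIX = (r1, 0x10)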